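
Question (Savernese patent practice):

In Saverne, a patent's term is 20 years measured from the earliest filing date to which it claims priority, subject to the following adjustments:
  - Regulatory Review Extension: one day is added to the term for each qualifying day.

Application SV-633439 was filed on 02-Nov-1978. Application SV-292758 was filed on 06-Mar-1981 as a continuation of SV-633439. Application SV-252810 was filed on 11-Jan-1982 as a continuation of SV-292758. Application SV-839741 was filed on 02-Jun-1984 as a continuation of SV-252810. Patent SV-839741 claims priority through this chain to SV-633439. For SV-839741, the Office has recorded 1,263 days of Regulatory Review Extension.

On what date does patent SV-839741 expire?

2002-04-18

Earliest priority filing: 2 November 1978.
Base term: 2 November 1978 + 20 years → 2 November 1998.
Regulatory Review Extension: +1263 days → 18 April 2002.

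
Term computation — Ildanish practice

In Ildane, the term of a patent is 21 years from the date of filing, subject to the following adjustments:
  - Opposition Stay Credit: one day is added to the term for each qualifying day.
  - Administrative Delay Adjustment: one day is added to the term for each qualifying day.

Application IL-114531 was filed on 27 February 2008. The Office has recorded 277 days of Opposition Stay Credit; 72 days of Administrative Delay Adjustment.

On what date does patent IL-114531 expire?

Base term: filing date + 21 years → 27 February 2029.
Opposition Stay Credit: +277 days → 1 December 2029.
Administrative Delay Adjustment: +72 days → 11 February 2030.

2030-02-11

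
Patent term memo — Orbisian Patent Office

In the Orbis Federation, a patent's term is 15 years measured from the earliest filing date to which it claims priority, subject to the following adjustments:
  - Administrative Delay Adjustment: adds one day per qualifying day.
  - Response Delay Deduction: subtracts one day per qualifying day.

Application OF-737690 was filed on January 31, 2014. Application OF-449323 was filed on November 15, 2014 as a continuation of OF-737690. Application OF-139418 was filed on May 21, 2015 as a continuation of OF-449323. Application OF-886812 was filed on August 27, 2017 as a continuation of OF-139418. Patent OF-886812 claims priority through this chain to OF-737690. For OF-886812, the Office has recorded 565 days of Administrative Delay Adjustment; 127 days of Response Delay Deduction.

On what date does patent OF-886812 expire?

2030-04-14

Earliest priority filing: 31 January 2014.
Base term: 31 January 2014 + 15 years → 31 January 2029.
Administrative Delay Adjustment: +565 days → 19 August 2030.
Response Delay Deduction: −127 days → 14 April 2030.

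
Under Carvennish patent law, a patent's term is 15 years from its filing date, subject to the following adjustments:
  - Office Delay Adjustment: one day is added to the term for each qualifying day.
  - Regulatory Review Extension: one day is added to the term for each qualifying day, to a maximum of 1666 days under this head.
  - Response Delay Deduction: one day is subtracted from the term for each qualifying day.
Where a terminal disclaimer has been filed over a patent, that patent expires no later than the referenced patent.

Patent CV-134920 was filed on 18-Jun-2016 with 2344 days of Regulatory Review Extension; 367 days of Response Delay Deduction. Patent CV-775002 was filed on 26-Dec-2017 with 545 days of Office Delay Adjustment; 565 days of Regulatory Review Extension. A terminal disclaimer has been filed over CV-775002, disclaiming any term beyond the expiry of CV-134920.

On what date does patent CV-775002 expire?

January 7, 2035

Natural term of CV-775002:
  Base: filing + 15 years → 26 December 2032.
  Office Delay Adjustment: +545 days → 24 June 2034.
  Regulatory Review Extension: 565 days (within the 1666-day cap) → +565 days → 10 January 2036.
Expiry of referenced patent CV-134920:
  Base: filing + 15 years → 18 June 2031.
  Regulatory Review Extension: 2344 days claimed exceeds the 1666-day cap, so +1666 days → 9 January 2036.
  Response Delay Deduction: −367 days → 7 January 2035.
Terminal disclaimer: CV-775002 expires on the earlier of 10 January 2036 and 7 January 2035.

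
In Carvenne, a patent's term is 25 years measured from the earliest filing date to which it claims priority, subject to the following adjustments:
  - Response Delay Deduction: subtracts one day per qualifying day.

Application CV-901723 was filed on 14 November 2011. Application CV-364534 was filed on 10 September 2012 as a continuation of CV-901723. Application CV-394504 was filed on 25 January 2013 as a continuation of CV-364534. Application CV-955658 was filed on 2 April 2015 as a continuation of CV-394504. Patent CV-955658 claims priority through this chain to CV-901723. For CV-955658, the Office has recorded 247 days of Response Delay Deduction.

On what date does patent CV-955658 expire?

Earliest priority filing: 14 November 2011.
Base term: 14 November 2011 + 25 years → 14 November 2036.
Response Delay Deduction: −247 days → 12 March 2036.

March 12, 2036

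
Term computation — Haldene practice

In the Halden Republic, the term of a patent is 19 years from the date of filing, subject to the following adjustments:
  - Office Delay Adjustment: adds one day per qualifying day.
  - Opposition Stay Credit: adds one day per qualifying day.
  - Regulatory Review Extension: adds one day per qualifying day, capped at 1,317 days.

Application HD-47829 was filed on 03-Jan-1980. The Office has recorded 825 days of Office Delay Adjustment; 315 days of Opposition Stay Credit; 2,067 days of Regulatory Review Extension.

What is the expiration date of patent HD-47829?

September 25, 2005

Base term: filing date + 19 years → 3 January 1999.
Office Delay Adjustment: +825 days → 7 April 2001.
Opposition Stay Credit: +315 days → 16 February 2002.
Regulatory Review Extension: 2067 days claimed exceeds the 1317-day cap, so +1317 days → 25 September 2005.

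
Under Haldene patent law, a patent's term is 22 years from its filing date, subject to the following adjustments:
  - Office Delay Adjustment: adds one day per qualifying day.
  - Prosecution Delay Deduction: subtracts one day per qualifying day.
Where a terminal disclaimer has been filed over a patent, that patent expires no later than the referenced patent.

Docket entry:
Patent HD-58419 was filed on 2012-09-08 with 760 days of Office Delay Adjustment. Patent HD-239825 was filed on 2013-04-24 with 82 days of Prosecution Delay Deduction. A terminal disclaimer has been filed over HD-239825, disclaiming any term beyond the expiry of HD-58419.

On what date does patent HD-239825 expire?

Natural term of HD-239825:
  Base: filing + 22 years → 24 April 2035.
  Prosecution Delay Deduction: −82 days → 1 February 2035.
Expiry of referenced patent HD-58419:
  Base: filing + 22 years → 8 September 2034.
  Office Delay Adjustment: +760 days → 7 October 2036.
Terminal disclaimer: HD-239825 expires on the earlier of 1 February 2035 and 7 October 2036.

February 1, 2035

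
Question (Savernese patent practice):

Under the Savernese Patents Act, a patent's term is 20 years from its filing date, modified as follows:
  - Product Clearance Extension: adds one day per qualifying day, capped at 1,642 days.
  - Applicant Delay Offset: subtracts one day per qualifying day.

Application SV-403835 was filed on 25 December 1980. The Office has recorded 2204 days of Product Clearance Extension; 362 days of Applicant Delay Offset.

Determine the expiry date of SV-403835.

2004-06-27

Base term: filing date + 20 years → 25 December 2000.
Product Clearance Extension: 2204 days claimed exceeds the 1642-day cap, so +1642 days → 24 June 2005.
Applicant Delay Offset: −362 days → 27 June 2004.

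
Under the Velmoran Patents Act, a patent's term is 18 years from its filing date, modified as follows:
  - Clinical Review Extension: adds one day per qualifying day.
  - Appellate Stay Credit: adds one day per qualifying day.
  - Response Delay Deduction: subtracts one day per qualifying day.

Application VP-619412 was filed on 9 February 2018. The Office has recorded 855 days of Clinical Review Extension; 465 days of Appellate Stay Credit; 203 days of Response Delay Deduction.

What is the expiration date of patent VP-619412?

Base term: filing date + 18 years → 9 February 2036.
Clinical Review Extension: +855 days → 13 June 2038.
Appellate Stay Credit: +465 days → 21 September 2039.
Response Delay Deduction: −203 days → 2 March 2039.

March 2, 2039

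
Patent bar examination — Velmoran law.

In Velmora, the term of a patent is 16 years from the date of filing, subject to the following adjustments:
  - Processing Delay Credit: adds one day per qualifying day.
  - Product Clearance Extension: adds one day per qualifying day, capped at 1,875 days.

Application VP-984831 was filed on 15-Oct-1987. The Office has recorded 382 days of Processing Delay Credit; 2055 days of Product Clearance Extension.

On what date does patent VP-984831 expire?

December 19, 2009

Base term: filing date + 16 years → 15 October 2003.
Processing Delay Credit: +382 days → 31 October 2004.
Product Clearance Extension: 2055 days claimed exceeds the 1875-day cap, so +1875 days → 19 December 2009.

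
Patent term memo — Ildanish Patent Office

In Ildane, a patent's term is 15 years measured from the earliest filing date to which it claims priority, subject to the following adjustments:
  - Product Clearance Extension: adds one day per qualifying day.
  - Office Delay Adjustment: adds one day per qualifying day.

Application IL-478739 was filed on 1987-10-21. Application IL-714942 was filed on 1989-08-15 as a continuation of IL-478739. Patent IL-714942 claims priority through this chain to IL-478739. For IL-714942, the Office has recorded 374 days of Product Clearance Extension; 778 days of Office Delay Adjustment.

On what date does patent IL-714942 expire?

December 16, 2005

Earliest priority filing: 21 October 1987.
Base term: 21 October 1987 + 15 years → 21 October 2002.
Product Clearance Extension: +374 days → 30 October 2003.
Office Delay Adjustment: +778 days → 16 December 2005.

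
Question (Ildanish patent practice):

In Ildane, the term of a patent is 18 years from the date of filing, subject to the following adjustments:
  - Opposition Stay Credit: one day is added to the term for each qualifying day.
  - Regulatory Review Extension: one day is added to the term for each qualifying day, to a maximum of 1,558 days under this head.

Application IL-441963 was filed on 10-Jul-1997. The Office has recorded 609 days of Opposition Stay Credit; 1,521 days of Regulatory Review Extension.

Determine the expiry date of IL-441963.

Base term: filing date + 18 years → 10 July 2015.
Opposition Stay Credit: +609 days → 10 March 2017.
Regulatory Review Extension: 1521 days (within the 1558-day cap) → +1521 days → 9 May 2021.

May 9, 2021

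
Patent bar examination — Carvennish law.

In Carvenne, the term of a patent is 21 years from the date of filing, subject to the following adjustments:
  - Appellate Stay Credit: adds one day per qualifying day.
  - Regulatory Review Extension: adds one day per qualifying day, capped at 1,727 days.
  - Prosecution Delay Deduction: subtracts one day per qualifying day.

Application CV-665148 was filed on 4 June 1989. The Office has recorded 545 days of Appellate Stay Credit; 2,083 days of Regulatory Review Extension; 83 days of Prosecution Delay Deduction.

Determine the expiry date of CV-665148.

Base term: filing date + 21 years → 4 June 2010.
Appellate Stay Credit: +545 days → 1 December 2011.
Regulatory Review Extension: 2083 days claimed exceeds the 1727-day cap, so +1727 days → 23 August 2016.
Prosecution Delay Deduction: −83 days → 1 June 2016.

2016-06-01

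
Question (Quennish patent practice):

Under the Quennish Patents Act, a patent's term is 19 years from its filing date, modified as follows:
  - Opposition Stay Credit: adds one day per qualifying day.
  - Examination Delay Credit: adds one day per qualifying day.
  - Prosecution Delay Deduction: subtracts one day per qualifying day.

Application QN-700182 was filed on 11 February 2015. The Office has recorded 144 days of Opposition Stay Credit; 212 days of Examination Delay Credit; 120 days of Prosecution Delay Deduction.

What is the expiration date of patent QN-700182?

Base term: filing date + 19 years → 11 February 2034.
Opposition Stay Credit: +144 days → 5 July 2034.
Examination Delay Credit: +212 days → 2 February 2035.
Prosecution Delay Deduction: −120 days → 5 October 2034.

October 5, 2034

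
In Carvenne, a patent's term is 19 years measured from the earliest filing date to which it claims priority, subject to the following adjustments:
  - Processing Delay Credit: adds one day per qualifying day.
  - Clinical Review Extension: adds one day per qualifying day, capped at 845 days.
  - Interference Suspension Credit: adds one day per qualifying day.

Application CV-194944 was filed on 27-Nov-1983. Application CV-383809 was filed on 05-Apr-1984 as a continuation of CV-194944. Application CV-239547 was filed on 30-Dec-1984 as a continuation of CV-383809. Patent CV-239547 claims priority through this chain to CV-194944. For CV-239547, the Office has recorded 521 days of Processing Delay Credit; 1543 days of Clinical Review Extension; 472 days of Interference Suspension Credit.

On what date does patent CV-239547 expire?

Earliest priority filing: 27 November 1983.
Base term: 27 November 1983 + 19 years → 27 November 2002.
Processing Delay Credit: +521 days → 1 May 2004.
Clinical Review Extension: 1543 days claimed exceeds the 845-day cap, so +845 days → 24 August 2006.
Interference Suspension Credit: +472 days → 9 December 2007.

December 9, 2007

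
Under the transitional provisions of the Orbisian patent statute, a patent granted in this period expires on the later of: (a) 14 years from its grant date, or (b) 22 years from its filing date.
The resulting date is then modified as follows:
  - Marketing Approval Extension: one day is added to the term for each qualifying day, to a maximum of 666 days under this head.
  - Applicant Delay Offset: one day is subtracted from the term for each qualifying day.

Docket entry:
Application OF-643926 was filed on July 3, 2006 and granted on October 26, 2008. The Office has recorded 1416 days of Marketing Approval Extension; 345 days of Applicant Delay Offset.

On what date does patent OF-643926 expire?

(a) grant + 14 years → 26 October 2022.
(b) filing + 22 years → 3 July 2028.
Later of the two: 3 July 2028.
Marketing Approval Extension: 1416 days claimed exceeds the 666-day cap, so +666 days → 30 April 2030.
Applicant Delay Offset: −345 days → 20 May 2029.

2029-05-20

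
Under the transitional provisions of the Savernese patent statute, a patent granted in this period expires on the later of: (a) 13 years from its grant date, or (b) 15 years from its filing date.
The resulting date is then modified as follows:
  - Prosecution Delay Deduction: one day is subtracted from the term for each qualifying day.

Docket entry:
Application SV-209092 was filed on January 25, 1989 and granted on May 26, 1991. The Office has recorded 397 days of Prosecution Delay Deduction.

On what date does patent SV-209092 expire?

2003-04-25

(a) grant + 13 years → 26 May 2004.
(b) filing + 15 years → 25 January 2004.
Later of the two: 26 May 2004.
Prosecution Delay Deduction: −397 days → 25 April 2003.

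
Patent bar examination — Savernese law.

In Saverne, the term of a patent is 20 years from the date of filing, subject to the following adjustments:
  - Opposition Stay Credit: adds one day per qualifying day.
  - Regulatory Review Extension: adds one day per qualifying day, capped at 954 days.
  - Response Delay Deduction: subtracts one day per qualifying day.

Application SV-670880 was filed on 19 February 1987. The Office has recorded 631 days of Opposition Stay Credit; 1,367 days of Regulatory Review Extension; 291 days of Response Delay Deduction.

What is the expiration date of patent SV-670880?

Base term: filing date + 20 years → 19 February 2007.
Opposition Stay Credit: +631 days → 11 November 2008.
Regulatory Review Extension: 1367 days claimed exceeds the 954-day cap, so +954 days → 23 June 2011.
Response Delay Deduction: −291 days → 5 September 2010.

September 5, 2010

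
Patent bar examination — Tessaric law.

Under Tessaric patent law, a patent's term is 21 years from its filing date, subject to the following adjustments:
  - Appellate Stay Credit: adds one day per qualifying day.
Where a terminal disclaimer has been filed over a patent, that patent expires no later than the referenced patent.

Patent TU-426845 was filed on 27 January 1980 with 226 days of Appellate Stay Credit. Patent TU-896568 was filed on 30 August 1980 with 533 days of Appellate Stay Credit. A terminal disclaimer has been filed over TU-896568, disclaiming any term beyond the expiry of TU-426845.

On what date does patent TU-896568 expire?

2001-09-10

Natural term of TU-896568:
  Base: filing + 21 years → 30 August 2001.
  Appellate Stay Credit: +533 days → 14 February 2003.
Expiry of referenced patent TU-426845:
  Base: filing + 21 years → 27 January 2001.
  Appellate Stay Credit: +226 days → 10 September 2001.
Terminal disclaimer: TU-896568 expires on the earlier of 14 February 2003 and 10 September 2001.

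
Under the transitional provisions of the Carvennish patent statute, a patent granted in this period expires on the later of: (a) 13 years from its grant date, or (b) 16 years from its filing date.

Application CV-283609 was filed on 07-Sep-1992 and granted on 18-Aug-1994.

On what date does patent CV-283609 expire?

September 7, 2008

(a) grant + 13 years → 18 August 2007.
(b) filing + 16 years → 7 September 2008.
Later of the two: 7 September 2008.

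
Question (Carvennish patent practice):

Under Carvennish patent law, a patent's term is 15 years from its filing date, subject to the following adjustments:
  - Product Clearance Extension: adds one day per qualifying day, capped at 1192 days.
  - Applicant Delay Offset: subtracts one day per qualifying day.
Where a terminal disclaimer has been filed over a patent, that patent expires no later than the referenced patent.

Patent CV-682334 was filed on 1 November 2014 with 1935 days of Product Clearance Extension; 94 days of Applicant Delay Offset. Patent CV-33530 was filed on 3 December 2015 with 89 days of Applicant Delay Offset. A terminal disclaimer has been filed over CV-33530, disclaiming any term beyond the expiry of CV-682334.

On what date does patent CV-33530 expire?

Natural term of CV-33530:
  Base: filing + 15 years → 3 December 2030.
  Applicant Delay Offset: −89 days → 5 September 2030.
Expiry of referenced patent CV-682334:
  Base: filing + 15 years → 1 November 2029.
  Product Clearance Extension: 1935 days claimed exceeds the 1192-day cap, so +1192 days → 5 February 2033.
  Applicant Delay Offset: −94 days → 3 November 2032.
Terminal disclaimer: CV-33530 expires on the earlier of 5 September 2030 and 3 November 2032.

2030-09-05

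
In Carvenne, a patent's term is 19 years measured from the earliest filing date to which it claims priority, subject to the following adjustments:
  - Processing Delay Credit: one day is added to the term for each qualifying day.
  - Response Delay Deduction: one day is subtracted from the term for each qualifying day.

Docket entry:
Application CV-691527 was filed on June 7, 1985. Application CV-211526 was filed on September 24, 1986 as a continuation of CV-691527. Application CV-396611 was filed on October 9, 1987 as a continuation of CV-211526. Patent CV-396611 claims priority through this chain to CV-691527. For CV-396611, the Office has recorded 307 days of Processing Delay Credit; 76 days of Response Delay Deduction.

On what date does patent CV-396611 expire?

2005-01-24

Earliest priority filing: 7 June 1985.
Base term: 7 June 1985 + 19 years → 7 June 2004.
Processing Delay Credit: +307 days → 10 April 2005.
Response Delay Deduction: −76 days → 24 January 2005.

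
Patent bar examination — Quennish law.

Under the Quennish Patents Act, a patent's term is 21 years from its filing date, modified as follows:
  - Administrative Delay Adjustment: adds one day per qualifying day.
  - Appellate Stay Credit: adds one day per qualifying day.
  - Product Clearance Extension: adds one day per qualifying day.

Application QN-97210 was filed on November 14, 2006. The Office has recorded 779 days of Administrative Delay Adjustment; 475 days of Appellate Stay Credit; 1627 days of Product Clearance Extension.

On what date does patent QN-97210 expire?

October 4, 2035

Base term: filing date + 21 years → 14 November 2027.
Administrative Delay Adjustment: +779 days → 1 January 2030.
Appellate Stay Credit: +475 days → 21 April 2031.
Product Clearance Extension: +1627 days → 4 October 2035.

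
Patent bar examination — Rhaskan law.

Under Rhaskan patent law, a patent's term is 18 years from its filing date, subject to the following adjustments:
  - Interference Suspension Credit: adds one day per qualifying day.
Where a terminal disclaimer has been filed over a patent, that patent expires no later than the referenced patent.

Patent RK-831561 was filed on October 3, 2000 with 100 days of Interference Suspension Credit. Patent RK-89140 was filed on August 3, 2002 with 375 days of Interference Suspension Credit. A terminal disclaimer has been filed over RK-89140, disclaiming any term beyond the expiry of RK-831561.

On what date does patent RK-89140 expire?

Natural term of RK-89140:
  Base: filing + 18 years → 3 August 2020.
  Interference Suspension Credit: +375 days → 13 August 2021.
Expiry of referenced patent RK-831561:
  Base: filing + 18 years → 3 October 2018.
  Interference Suspension Credit: +100 days → 11 January 2019.
Terminal disclaimer: RK-89140 expires on the earlier of 13 August 2021 and 11 January 2019.

2019-01-11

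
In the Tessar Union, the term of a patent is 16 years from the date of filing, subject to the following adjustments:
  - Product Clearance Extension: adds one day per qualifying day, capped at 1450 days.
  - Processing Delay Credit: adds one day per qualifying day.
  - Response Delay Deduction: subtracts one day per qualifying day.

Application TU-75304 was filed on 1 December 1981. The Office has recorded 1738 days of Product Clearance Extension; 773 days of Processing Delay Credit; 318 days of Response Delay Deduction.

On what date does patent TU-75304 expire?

Base term: filing date + 16 years → 1 December 1997.
Product Clearance Extension: 1738 days claimed exceeds the 1450-day cap, so +1450 days → 20 November 2001.
Processing Delay Credit: +773 days → 2 January 2004.
Response Delay Deduction: −318 days → 18 February 2003.

February 18, 2003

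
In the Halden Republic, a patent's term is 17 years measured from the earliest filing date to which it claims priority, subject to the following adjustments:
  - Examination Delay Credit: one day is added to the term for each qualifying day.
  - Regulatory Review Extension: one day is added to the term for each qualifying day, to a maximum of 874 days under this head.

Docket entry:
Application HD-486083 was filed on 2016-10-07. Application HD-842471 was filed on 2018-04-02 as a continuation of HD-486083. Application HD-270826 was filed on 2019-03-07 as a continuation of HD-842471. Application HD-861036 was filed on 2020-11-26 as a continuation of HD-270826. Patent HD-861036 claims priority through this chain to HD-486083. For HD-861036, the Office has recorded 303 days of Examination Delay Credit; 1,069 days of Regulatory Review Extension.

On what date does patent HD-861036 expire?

Earliest priority filing: 7 October 2016.
Base term: 7 October 2016 + 17 years → 7 October 2033.
Examination Delay Credit: +303 days → 6 August 2034.
Regulatory Review Extension: 1069 days claimed exceeds the 874-day cap, so +874 days → 27 December 2036.

2036-12-27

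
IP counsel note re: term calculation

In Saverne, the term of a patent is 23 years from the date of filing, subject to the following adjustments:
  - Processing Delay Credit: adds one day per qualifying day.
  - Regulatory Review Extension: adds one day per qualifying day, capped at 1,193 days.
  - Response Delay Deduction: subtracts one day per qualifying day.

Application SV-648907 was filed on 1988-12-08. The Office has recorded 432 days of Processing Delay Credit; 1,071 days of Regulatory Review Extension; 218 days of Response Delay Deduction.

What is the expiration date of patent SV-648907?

June 15, 2015

Base term: filing date + 23 years → 8 December 2011.
Processing Delay Credit: +432 days → 12 February 2013.
Regulatory Review Extension: 1071 days (within the 1193-day cap) → +1071 days → 19 January 2016.
Response Delay Deduction: −218 days → 15 June 2015.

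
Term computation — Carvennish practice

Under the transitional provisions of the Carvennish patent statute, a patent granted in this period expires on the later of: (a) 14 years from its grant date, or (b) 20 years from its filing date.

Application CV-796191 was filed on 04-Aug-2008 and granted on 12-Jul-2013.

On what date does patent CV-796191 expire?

August 4, 2028

(a) grant + 14 years → 12 July 2027.
(b) filing + 20 years → 4 August 2028.
Later of the two: 4 August 2028.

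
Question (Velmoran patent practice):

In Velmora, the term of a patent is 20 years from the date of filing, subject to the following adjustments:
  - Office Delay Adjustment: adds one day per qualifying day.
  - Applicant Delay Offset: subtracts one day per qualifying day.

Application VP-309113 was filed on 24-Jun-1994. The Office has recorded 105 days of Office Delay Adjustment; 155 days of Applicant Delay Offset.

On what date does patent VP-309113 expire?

Base term: filing date + 20 years → 24 June 2014.
Office Delay Adjustment: +105 days → 7 October 2014.
Applicant Delay Offset: −155 days → 5 May 2014.

2014-05-05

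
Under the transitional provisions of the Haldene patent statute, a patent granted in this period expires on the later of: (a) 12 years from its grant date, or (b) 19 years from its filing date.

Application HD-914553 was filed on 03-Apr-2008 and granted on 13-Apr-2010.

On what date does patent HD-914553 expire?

2027-04-03

(a) grant + 12 years → 13 April 2022.
(b) filing + 19 years → 3 April 2027.
Later of the two: 3 April 2027.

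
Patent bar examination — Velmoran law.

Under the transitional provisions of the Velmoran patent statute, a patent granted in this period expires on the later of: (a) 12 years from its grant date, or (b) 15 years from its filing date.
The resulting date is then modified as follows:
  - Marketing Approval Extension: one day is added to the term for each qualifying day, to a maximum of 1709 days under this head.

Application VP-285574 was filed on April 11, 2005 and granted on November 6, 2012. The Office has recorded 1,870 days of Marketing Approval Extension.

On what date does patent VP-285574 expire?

2029-07-12

(a) grant + 12 years → 6 November 2024.
(b) filing + 15 years → 11 April 2020.
Later of the two: 6 November 2024.
Marketing Approval Extension: 1870 days claimed exceeds the 1709-day cap, so +1709 days → 12 July 2029.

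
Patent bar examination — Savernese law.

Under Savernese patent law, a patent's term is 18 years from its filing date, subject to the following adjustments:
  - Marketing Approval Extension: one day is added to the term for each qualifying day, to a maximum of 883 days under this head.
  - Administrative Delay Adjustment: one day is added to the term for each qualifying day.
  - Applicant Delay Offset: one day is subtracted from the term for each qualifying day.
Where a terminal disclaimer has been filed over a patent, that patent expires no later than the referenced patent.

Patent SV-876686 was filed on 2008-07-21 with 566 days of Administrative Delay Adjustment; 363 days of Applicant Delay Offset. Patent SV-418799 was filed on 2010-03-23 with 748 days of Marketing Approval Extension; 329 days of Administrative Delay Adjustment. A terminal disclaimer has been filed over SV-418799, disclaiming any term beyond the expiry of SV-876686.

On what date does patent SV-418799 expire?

2027-02-09

Natural term of SV-418799:
  Base: filing + 18 years → 23 March 2028.
  Marketing Approval Extension: 748 days (within the 883-day cap) → +748 days → 10 April 2030.
  Administrative Delay Adjustment: +329 days → 5 March 2031.
Expiry of referenced patent SV-876686:
  Base: filing + 18 years → 21 July 2026.
  Administrative Delay Adjustment: +566 days → 7 February 2028.
  Applicant Delay Offset: −363 days → 9 February 2027.
Terminal disclaimer: SV-418799 expires on the earlier of 5 March 2031 and 9 February 2027.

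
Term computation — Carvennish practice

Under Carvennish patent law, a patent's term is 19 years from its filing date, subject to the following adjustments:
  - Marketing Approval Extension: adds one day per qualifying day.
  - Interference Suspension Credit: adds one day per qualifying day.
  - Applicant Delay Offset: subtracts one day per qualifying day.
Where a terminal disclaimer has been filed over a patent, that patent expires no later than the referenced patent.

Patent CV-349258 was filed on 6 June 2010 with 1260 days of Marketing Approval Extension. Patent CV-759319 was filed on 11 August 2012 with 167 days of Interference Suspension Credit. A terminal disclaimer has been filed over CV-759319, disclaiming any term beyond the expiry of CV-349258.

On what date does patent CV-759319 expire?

Natural term of CV-759319:
  Base: filing + 19 years → 11 August 2031.
  Interference Suspension Credit: +167 days → 25 January 2032.
Expiry of referenced patent CV-349258:
  Base: filing + 19 years → 6 June 2029.
  Marketing Approval Extension: +1260 days → 17 November 2032.
Terminal disclaimer: CV-759319 expires on the earlier of 25 January 2032 and 17 November 2032.

2032-01-25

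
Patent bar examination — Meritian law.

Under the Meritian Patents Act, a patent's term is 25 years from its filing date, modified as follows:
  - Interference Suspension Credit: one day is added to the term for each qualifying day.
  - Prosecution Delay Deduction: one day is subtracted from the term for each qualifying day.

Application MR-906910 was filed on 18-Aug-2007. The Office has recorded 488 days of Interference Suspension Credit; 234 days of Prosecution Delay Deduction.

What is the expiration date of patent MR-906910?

2033-04-29

Base term: filing date + 25 years → 18 August 2032.
Interference Suspension Credit: +488 days → 19 December 2033.
Prosecution Delay Deduction: −234 days → 29 April 2033.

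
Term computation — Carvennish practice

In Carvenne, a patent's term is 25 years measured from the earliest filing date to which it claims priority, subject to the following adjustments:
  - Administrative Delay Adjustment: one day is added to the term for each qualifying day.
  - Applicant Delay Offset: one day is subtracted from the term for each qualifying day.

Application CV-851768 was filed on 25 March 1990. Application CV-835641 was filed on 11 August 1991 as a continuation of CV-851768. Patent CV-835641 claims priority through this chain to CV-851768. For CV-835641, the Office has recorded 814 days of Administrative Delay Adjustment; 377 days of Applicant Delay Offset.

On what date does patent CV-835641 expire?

June 4, 2016

Earliest priority filing: 25 March 1990.
Base term: 25 March 1990 + 25 years → 25 March 2015.
Administrative Delay Adjustment: +814 days → 16 June 2017.
Applicant Delay Offset: −377 days → 4 June 2016.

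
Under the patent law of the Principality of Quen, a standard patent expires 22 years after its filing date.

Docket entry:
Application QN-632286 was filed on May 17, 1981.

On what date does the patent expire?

May 17, 2003

Filing date + 22 years → 17 May 2003.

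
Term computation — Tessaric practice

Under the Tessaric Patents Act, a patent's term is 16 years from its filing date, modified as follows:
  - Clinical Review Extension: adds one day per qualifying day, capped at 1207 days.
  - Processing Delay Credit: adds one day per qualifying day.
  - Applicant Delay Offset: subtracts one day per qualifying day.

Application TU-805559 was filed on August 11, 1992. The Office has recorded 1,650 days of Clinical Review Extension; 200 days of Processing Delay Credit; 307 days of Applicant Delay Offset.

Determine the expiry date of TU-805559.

2011-08-16

Base term: filing date + 16 years → 11 August 2008.
Clinical Review Extension: 1650 days claimed exceeds the 1207-day cap, so +1207 days → 1 December 2011.
Processing Delay Credit: +200 days → 18 June 2012.
Applicant Delay Offset: −307 days → 16 August 2011.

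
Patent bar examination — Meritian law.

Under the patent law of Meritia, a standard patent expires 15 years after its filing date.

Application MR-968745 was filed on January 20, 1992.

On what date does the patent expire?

2007-01-20

Filing date + 15 years → 20 January 2007.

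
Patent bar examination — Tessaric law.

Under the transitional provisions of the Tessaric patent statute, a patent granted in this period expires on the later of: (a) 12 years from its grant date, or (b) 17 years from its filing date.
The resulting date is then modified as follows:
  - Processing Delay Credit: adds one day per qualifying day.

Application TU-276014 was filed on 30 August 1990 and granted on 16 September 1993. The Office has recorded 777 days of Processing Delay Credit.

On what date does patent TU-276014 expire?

(a) grant + 12 years → 16 September 2005.
(b) filing + 17 years → 30 August 2007.
Later of the two: 30 August 2007.
Processing Delay Credit: +777 days → 15 October 2009.

October 15, 2009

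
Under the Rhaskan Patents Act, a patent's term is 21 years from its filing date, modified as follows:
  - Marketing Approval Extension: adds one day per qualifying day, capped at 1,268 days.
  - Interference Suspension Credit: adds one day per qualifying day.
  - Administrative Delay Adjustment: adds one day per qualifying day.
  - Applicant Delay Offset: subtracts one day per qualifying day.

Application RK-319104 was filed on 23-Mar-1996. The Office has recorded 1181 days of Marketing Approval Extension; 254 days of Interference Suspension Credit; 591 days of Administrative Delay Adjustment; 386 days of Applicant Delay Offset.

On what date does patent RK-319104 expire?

2021-09-18

Base term: filing date + 21 years → 23 March 2017.
Marketing Approval Extension: 1181 days (within the 1268-day cap) → +1181 days → 16 June 2020.
Interference Suspension Credit: +254 days → 25 February 2021.
Administrative Delay Adjustment: +591 days → 9 October 2022.
Applicant Delay Offset: −386 days → 18 September 2021.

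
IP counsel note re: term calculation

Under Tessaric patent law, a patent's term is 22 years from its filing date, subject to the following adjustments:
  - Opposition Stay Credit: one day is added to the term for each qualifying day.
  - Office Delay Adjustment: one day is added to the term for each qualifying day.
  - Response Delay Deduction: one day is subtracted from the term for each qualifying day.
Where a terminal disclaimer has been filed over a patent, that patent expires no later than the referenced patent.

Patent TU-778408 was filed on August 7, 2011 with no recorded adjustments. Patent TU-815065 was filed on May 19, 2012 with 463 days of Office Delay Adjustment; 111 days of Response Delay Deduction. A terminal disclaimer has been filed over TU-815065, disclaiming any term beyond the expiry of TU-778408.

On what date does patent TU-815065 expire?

2033-08-07

Natural term of TU-815065:
  Base: filing + 22 years → 19 May 2034.
  Office Delay Adjustment: +463 days → 25 August 2035.
  Response Delay Deduction: −111 days → 6 May 2035.
Expiry of referenced patent TU-778408:
  Base: filing + 22 years → 7 August 2033.
Terminal disclaimer: TU-815065 expires on the earlier of 6 May 2035 and 7 August 2033.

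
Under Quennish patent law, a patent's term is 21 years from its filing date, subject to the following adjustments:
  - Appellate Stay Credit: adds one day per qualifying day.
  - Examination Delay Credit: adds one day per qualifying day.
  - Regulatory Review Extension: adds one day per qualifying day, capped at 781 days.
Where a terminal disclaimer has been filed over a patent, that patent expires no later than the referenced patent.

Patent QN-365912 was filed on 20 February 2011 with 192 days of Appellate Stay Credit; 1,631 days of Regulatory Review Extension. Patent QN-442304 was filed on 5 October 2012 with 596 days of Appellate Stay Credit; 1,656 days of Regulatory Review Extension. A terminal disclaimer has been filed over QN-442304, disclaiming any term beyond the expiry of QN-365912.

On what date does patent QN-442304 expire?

October 20, 2034

Natural term of QN-442304:
  Base: filing + 21 years → 5 October 2033.
  Appellate Stay Credit: +596 days → 24 May 2035.
  Regulatory Review Extension: 1656 days claimed exceeds the 781-day cap, so +781 days → 13 July 2037.
Expiry of referenced patent QN-365912:
  Base: filing + 21 years → 20 February 2032.
  Appellate Stay Credit: +192 days → 30 August 2032.
  Regulatory Review Extension: 1631 days claimed exceeds the 781-day cap, so +781 days → 20 October 2034.
Terminal disclaimer: QN-442304 expires on the earlier of 13 July 2037 and 20 October 2034.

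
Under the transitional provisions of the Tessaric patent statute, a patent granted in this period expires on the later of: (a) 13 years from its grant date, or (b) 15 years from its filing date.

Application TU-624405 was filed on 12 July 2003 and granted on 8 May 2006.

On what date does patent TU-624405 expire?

2019-05-08

(a) grant + 13 years → 8 May 2019.
(b) filing + 15 years → 12 July 2018.
Later of the two: 8 May 2019.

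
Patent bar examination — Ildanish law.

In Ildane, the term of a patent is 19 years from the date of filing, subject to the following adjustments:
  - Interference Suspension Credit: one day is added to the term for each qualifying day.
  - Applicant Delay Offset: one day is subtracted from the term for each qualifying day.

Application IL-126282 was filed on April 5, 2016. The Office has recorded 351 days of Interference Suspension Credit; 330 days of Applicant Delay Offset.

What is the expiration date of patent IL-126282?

Base term: filing date + 19 years → 5 April 2035.
Interference Suspension Credit: +351 days → 21 March 2036.
Applicant Delay Offset: −330 days → 26 April 2035.

April 26, 2035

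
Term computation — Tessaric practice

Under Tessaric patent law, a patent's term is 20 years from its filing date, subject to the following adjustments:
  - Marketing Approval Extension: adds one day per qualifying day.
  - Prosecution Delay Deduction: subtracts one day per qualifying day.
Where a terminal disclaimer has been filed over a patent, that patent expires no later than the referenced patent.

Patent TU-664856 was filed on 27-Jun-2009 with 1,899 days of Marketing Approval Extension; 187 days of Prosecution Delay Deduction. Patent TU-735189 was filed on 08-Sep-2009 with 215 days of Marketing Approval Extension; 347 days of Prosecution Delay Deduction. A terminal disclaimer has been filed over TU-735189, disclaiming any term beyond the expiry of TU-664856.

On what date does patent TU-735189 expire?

Natural term of TU-735189:
  Base: filing + 20 years → 8 September 2029.
  Marketing Approval Extension: +215 days → 11 April 2030.
  Prosecution Delay Deduction: −347 days → 29 April 2029.
Expiry of referenced patent TU-664856:
  Base: filing + 20 years → 27 June 2029.
  Marketing Approval Extension: +1899 days → 8 September 2034.
  Prosecution Delay Deduction: −187 days → 5 March 2034.
Terminal disclaimer: TU-735189 expires on the earlier of 29 April 2029 and 5 March 2034.

April 29, 2029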